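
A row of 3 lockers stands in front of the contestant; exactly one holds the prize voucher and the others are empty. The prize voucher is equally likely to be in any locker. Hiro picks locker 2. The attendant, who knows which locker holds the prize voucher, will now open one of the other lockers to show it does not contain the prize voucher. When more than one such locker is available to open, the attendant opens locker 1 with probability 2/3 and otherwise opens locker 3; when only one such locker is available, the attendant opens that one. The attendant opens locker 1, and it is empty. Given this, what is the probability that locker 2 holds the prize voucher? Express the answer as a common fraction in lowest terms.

Apply Bayes' rule, conditioning on where the prize voucher actually is.
If it is in locker 1 (prior 1/3): the attendant opened locker 1, so this case is ruled out; weight (1/3)·0 = 0.
If it is in locker 2 (prior 1/3): locker 1 is available, opened with probability 2/3; weight (1/3)·(2/3) = 2/9.
If it is in locker 3 (prior 1/3): only locker 1 is available, probability 1; weight (1/3)·1 = 1/3.
The weights sum to 5/9.
So P(the prize voucher in locker 2 | the attendant opened locker 1) = (2/9) / (5/9) = 2/5.

2/5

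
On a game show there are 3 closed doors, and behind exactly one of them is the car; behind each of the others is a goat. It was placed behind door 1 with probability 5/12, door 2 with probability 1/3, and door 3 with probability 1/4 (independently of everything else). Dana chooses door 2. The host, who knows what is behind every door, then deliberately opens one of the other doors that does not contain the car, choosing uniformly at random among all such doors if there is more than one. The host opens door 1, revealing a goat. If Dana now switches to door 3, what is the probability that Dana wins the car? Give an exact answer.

3/5

Apply Bayes' rule, conditioning on where the car actually is.
If it is behind door 1 (prior 5/12): the host opened door 1, so this case is ruled out; weight (5/12)·0 = 0.
If it is behind door 2 (prior 1/3): the host has 2 equally likely choices, so probability 1/2; weight (1/3)·(1/2) = 1/6.
If it is behind door 3 (prior 1/4): the host has no choice, probability 1; weight (1/4)·1 = 1/4.
The weights sum to 5/12.
So P(the car behind door 3 | the host opened door 1) = (1/4) / (5/12) = 3/5.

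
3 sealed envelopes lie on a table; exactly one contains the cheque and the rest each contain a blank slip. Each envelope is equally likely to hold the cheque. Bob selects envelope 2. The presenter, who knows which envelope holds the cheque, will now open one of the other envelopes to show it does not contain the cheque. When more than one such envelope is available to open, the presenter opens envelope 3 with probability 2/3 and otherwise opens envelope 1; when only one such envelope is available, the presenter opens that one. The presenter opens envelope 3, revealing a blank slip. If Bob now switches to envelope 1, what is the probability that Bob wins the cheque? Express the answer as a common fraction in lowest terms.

Condition on the true location of the cheque.
If it is in envelope 1 (prior 1/3): only envelope 3 is available, probability 1; weight (1/3)·1 = 1/3.
If it is in envelope 2 (prior 1/3): envelope 3 is available, opened with probability 2/3; weight (1/3)·(2/3) = 2/9.
If it is in envelope 3 (prior 1/3): the presenter opened envelope 3, so this case is ruled out; weight (1/3)·0 = 0.
The weights sum to 5/9.
So P(the cheque in envelope 1 | the presenter opened envelope 3) = (1/3) / (5/9) = 3/5.

3/5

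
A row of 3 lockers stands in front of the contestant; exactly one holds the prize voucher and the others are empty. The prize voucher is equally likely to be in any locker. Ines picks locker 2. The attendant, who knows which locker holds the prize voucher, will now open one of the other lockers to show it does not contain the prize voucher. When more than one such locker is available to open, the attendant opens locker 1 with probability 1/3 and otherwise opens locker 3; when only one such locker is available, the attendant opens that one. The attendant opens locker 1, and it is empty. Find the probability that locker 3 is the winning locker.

Apply Bayes' rule, conditioning on where the prize voucher actually is.
If it is in locker 1 (prior 1/3): the attendant opened locker 1, so this case is ruled out; weight (1/3)·0 = 0.
If it is in locker 2 (prior 1/3): locker 1 is available, opened with probability 1/3; weight (1/3)·(1/3) = 1/9.
If it is in locker 3 (prior 1/3): only locker 1 is available, probability 1; weight (1/3)·1 = 1/3.
The weights sum to 4/9.
So P(the prize voucher in locker 3 | the attendant opened locker 1) = (1/3) / (4/9) = 3/4.

3/4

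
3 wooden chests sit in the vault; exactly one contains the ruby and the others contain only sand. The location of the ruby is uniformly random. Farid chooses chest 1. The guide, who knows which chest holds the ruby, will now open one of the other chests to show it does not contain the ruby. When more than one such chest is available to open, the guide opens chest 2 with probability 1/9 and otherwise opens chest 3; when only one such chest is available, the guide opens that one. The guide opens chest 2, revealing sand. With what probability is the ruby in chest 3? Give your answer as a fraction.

9/10

Condition on the true location of the ruby.
If it is in chest 1 (prior 1/3): chest 2 is available, opened with probability 1/9; weight (1/3)·(1/9) = 1/27.
If it is in chest 2 (prior 1/3): the guide opened chest 2, so this case is ruled out; weight (1/3)·0 = 0.
If it is in chest 3 (prior 1/3): only chest 2 is available, probability 1; weight (1/3)·1 = 1/3.
The weights sum to 10/27.
So P(the ruby in chest 3 | the guide opened chest 2) = (1/3) / (10/27) = 9/10.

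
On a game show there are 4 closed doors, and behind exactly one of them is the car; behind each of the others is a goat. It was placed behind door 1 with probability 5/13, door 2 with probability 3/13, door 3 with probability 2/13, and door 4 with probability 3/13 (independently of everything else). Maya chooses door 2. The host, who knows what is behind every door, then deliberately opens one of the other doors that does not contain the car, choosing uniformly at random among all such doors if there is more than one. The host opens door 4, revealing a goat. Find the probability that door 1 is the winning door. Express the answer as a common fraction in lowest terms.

5/9

Apply Bayes' rule, conditioning on where the car actually is.
If it is behind door 1 (prior 5/13): the host has 2 equally likely choices, so probability 1/2; weight (5/13)·(1/2) = 5/26.
If it is behind door 2 (prior 3/13): the host has 3 equally likely choices, so probability 1/3; weight (3/13)·(1/3) = 1/13.
If it is behind door 3 (prior 2/13): the host has 2 equally likely choices, so probability 1/2; weight (2/13)·(1/2) = 1/13.
If it is behind door 4 (prior 3/13): the host opened door 4, so this case is ruled out; weight (3/13)·0 = 0.
The weights sum to 9/26.
So P(the car behind door 1 | the host opened door 4) = (5/26) / (9/26) = 5/9.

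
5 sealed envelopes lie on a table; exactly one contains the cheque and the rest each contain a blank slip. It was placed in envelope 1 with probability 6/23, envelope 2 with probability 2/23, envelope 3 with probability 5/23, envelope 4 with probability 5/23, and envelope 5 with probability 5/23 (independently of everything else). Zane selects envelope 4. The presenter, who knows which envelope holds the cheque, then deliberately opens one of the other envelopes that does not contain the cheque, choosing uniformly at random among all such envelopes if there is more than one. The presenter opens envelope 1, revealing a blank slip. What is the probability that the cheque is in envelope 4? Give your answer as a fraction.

5/21

Condition on the true location of the cheque.
If it is in envelope 1 (prior 6/23): the presenter opened envelope 1, so this case is ruled out; weight (6/23)·0 = 0.
If it is in envelope 2 (prior 2/23): the presenter has 3 equally likely choices, so probability 1/3; weight (2/23)·(1/3) = 2/69.
If it is in either of envelopes 3 and 5 (prior 5/23 each): the presenter has 3 equally likely choices, so probability 1/3; weight (5/23)·(1/3) = 5/69 each.
If it is in envelope 4 (prior 5/23): the presenter has 4 equally likely choices, so probability 1/4; weight (5/23)·(1/4) = 5/92.
The weights sum to 21/92.
So P(the cheque in envelope 4 | the presenter opened envelope 1) = (5/92) / (21/92) = 5/21.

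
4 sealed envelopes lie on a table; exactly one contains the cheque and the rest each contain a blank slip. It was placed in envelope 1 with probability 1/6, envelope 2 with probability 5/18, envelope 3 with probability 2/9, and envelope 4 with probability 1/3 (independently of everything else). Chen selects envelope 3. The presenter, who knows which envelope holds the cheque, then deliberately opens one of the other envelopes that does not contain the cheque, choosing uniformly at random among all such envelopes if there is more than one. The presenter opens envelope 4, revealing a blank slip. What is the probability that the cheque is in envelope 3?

Apply Bayes' rule, conditioning on where the cheque actually is.
If it is in envelope 1 (prior 1/6): the presenter has 2 equally likely choices, so probability 1/2; weight (1/6)·(1/2) = 1/12.
If it is in envelope 2 (prior 5/18): the presenter has 2 equally likely choices, so probability 1/2; weight (5/18)·(1/2) = 5/36.
If it is in envelope 3 (prior 2/9): the presenter has 3 equally likely choices, so probability 1/3; weight (2/9)·(1/3) = 2/27.
If it is in envelope 4 (prior 1/3): the presenter opened envelope 4, so this case is ruled out; weight (1/3)·0 = 0.
The weights sum to 8/27.
So P(the cheque in envelope 3 | the presenter opened envelope 4) = (2/27) / (8/27) = 1/4.

1/4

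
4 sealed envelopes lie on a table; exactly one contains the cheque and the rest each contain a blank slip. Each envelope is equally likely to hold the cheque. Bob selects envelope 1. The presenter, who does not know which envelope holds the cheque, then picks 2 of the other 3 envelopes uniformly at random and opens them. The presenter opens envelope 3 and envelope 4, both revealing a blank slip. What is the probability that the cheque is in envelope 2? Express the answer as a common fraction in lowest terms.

Apply Bayes' rule, conditioning on where the cheque actually is.
If it is in either of envelopes 1 and 2 (prior 1/4 each): the presenter picks exactly this set with probability 1/3 regardless, and none is the prize; weight (1/4)·(1/3) = 1/12 each.
If it is in either of envelopes 3 and 4 (prior 1/4 each): that envelope was opened and seen not to hold the prize — ruled out; weight (1/4)·0 = 0 each.
The weights sum to 1/6.
So P(the cheque in envelope 2 | the presenter opened envelope 3 and envelope 4) = (1/12) / (1/6) = 1/2.

1/2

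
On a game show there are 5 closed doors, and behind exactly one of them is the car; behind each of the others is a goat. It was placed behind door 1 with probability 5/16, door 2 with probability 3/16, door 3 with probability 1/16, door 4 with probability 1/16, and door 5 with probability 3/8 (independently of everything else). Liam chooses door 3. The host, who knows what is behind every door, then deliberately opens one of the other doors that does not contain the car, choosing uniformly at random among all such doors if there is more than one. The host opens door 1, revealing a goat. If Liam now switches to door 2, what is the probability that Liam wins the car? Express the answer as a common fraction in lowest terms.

12/43

Apply Bayes' rule, conditioning on where the car actually is.
If it is behind door 1 (prior 5/16): the host opened door 1, so this case is ruled out; weight (5/16)·0 = 0.
If it is behind door 2 (prior 3/16): the host has 3 equally likely choices, so probability 1/3; weight (3/16)·(1/3) = 1/16.
If it is behind door 3 (prior 1/16): the host has 4 equally likely choices, so probability 1/4; weight (1/16)·(1/4) = 1/64.
If it is behind door 4 (prior 1/16): the host has 3 equally likely choices, so probability 1/3; weight (1/16)·(1/3) = 1/48.
If it is behind door 5 (prior 3/8): the host has 3 equally likely choices, so probability 1/3; weight (3/8)·(1/3) = 1/8.
The weights sum to 43/192.
So P(the car behind door 2 | the host opened door 1) = (1/16) / (43/192) = 12/43.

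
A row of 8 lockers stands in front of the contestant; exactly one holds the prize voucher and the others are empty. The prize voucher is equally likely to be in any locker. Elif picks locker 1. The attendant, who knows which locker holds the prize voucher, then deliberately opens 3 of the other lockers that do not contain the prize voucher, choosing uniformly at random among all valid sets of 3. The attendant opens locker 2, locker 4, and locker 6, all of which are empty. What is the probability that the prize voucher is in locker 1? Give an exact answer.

Consider each possible location of the prize voucher in turn.
If it is in locker 1 (prior 1/8): the attendant has 35 equally likely choices, so probability 1/35; weight (1/8)·(1/35) = 1/280.
If it is in any of lockers 2, 4, and 6 (prior 1/8 each): that locker was opened and seen not to hold the prize — ruled out; weight (1/8)·0 = 0 each.
If it is in any of lockers 3, 5, 7, and 8 (prior 1/8 each): the attendant has 20 equally likely choices, so probability 1/20; weight (1/8)·(1/20) = 1/160 each.
The weights sum to 1/35.
So P(the prize voucher in locker 1 | the attendant opened locker 2, locker 4, and locker 6) = (1/280) / (1/35) = 1/8.

1/8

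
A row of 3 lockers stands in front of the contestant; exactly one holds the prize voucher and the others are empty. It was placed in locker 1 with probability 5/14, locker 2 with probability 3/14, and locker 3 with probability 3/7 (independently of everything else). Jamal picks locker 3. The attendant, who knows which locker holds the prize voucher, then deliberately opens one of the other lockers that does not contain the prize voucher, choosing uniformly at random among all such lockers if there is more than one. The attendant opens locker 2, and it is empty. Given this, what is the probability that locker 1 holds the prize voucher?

Condition on the true location of the prize voucher.
If it is in locker 1 (prior 5/14): the attendant has no choice, probability 1; weight (5/14)·1 = 5/14.
If it is in locker 2 (prior 3/14): the attendant opened locker 2, so this case is ruled out; weight (3/14)·0 = 0.
If it is in locker 3 (prior 3/7): the attendant has 2 equally likely choices, so probability 1/2; weight (3/7)·(1/2) = 3/14.
The weights sum to 4/7.
So P(the prize voucher in locker 1 | the attendant opened locker 2) = (5/14) / (4/7) = 5/8.

5/8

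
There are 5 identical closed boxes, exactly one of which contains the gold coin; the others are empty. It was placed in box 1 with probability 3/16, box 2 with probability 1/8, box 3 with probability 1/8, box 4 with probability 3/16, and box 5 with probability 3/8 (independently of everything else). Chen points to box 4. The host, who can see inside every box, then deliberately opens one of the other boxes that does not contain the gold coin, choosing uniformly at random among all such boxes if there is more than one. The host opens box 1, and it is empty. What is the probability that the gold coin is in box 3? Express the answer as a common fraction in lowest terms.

8/49

Apply Bayes' rule, conditioning on where the gold coin actually is.
If it is in box 1 (prior 3/16): the host opened box 1, so this case is ruled out; weight (3/16)·0 = 0.
If it is in either of boxes 2 and 3 (prior 1/8 each): the host has 3 equally likely choices, so probability 1/3; weight (1/8)·(1/3) = 1/24 each.
If it is in box 4 (prior 3/16): the host has 4 equally likely choices, so probability 1/4; weight (3/16)·(1/4) = 3/64.
If it is in box 5 (prior 3/8): the host has 3 equally likely choices, so probability 1/3; weight (3/8)·(1/3) = 1/8.
The weights sum to 49/192.
So P(the gold coin in box 3 | the host opened box 1) = (1/24) / (49/192) = 8/49.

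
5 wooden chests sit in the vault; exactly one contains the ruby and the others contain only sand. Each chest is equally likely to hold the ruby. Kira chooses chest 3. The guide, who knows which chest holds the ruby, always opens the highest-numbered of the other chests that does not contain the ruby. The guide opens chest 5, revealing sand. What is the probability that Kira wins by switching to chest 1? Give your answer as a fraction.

Consider each possible location of the ruby in turn.
If it is in any of chests 1, 2, 3, and 4 (prior 1/5 each): chest 5 is the highest-numbered option available, probability 1; weight (1/5)·1 = 1/5 each.
If it is in chest 5 (prior 1/5): the guide opened chest 5, so this case is ruled out; weight (1/5)·0 = 0.
The weights sum to 4/5.
So P(the ruby in chest 1 | the guide opened chest 5) = (1/5) / (4/5) = 1/4.

1/4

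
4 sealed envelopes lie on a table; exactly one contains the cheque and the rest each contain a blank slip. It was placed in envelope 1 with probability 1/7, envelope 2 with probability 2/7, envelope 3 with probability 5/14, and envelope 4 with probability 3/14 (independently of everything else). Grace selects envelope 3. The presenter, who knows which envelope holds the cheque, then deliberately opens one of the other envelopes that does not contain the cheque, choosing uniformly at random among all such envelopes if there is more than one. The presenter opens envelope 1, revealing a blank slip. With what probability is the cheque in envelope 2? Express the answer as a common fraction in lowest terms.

Apply Bayes' rule, conditioning on where the cheque actually is.
If it is in envelope 1 (prior 1/7): the presenter opened envelope 1, so this case is ruled out; weight (1/7)·0 = 0.
If it is in envelope 2 (prior 2/7): the presenter has 2 equally likely choices, so probability 1/2; weight (2/7)·(1/2) = 1/7.
If it is in envelope 3 (prior 5/14): the presenter has 3 equally likely choices, so probability 1/3; weight (5/14)·(1/3) = 5/42.
If it is in envelope 4 (prior 3/14): the presenter has 2 equally likely choices, so probability 1/2; weight (3/14)·(1/2) = 3/28.
The weights sum to 31/84.
So P(the cheque in envelope 2 | the presenter opened envelope 1) = (1/7) / (31/84) = 12/31.

12/31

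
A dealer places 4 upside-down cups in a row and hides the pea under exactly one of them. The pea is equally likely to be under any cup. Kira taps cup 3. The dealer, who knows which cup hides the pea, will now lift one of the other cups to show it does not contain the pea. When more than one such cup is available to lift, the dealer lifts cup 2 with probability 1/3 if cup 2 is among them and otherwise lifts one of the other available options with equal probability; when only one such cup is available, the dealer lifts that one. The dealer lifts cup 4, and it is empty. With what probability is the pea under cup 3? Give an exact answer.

Condition on the true location of the pea.
If it is under cup 1 (prior 1/4): cup 2 is available but not opened, probability 2/3; weight (1/4)·(2/3) = 1/6.
If it is under cup 2 (prior 1/4): cup 2 holds the prize so is unavailable; the dealer chooses uniformly among the 2 others, probability 1/2; weight (1/4)·(1/2) = 1/8.
If it is under cup 3 (prior 1/4): cup 2 is available but not opened; cup 4 gets probability (1 − 1/3)/2 = 1/3; weight (1/4)·(1/3) = 1/12.
If it is under cup 4 (prior 1/4): the dealer opened cup 4, so this case is ruled out; weight (1/4)·0 = 0.
The weights sum to 3/8.
So P(the pea under cup 3 | the dealer opened cup 4) = (1/12) / (3/8) = 2/9.

2/9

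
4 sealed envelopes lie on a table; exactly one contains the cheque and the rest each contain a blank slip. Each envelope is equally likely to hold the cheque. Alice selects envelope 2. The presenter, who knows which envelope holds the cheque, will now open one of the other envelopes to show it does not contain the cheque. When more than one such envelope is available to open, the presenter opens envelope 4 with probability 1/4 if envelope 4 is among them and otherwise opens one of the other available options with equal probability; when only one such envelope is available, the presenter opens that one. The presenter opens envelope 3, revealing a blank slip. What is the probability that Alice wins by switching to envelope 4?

Apply Bayes' rule, conditioning on where the cheque actually is.
If it is in envelope 1 (prior 1/4): envelope 4 is available but not opened, probability 3/4; weight (1/4)·(3/4) = 3/16.
If it is in envelope 2 (prior 1/4): envelope 4 is available but not opened; envelope 3 gets probability (1 − 1/4)/2 = 3/8; weight (1/4)·(3/8) = 3/32.
If it is in envelope 3 (prior 1/4): the presenter opened envelope 3, so this case is ruled out; weight (1/4)·0 = 0.
If it is in envelope 4 (prior 1/4): envelope 4 holds the prize so is unavailable; the presenter chooses uniformly among the 2 others, probability 1/2; weight (1/4)·(1/2) = 1/8.
The weights sum to 13/32.
So P(the cheque in envelope 4 | the presenter opened envelope 3) = (1/8) / (13/32) = 4/13.

4/13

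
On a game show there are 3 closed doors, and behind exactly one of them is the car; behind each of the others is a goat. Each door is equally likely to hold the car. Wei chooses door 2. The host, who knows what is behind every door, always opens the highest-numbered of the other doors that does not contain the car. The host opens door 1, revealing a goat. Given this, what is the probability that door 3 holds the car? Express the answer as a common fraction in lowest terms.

1

Apply Bayes' rule, conditioning on where the car actually is.
If it is behind door 1 (prior 1/3): the host opened door 1, so this case is ruled out; weight (1/3)·0 = 0.
If it is behind door 2 (prior 1/3): the host would have opened door 3 instead, probability 0; weight (1/3)·0 = 0.
If it is behind door 3 (prior 1/3): door 1 is the highest-numbered option available, probability 1; weight (1/3)·1 = 1/3.
The weights sum to 1/3.
So P(the car behind door 3 | the host opened door 1) = (1/3) / (1/3) = 1.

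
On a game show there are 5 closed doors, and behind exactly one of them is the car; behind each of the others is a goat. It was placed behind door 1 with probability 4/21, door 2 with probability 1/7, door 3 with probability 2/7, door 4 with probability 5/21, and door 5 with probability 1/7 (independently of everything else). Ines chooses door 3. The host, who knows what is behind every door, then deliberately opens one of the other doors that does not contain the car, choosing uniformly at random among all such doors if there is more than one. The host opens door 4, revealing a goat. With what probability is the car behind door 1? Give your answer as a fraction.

Apply Bayes' rule, conditioning on where the car actually is.
If it is behind door 1 (prior 4/21): the host has 3 equally likely choices, so probability 1/3; weight (4/21)·(1/3) = 4/63.
If it is behind either of doors 2 and 5 (prior 1/7 each): the host has 3 equally likely choices, so probability 1/3; weight (1/7)·(1/3) = 1/21 each.
If it is behind door 3 (prior 2/7): the host has 4 equally likely choices, so probability 1/4; weight (2/7)·(1/4) = 1/14.
If it is behind door 4 (prior 5/21): the host opened door 4, so this case is ruled out; weight (5/21)·0 = 0.
The weights sum to 29/126.
So P(the car behind door 1 | the host opened door 4) = (4/63) / (29/126) = 8/29.

8/29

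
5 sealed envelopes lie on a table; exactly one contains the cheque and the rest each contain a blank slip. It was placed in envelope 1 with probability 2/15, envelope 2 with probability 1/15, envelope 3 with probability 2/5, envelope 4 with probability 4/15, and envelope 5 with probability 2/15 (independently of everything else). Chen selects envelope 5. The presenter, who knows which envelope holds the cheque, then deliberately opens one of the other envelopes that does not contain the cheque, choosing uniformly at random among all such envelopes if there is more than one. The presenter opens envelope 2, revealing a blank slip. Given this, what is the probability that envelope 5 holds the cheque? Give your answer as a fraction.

1/9

Consider each possible location of the cheque in turn.
If it is in envelope 1 (prior 2/15): the presenter has 3 equally likely choices, so probability 1/3; weight (2/15)·(1/3) = 2/45.
If it is in envelope 2 (prior 1/15): the presenter opened envelope 2, so this case is ruled out; weight (1/15)·0 = 0.
If it is in envelope 3 (prior 2/5): the presenter has 3 equally likely choices, so probability 1/3; weight (2/5)·(1/3) = 2/15.
If it is in envelope 4 (prior 4/15): the presenter has 3 equally likely choices, so probability 1/3; weight (4/15)·(1/3) = 4/45.
If it is in envelope 5 (prior 2/15): the presenter has 4 equally likely choices, so probability 1/4; weight (2/15)·(1/4) = 1/30.
The weights sum to 3/10.
So P(the cheque in envelope 5 | the presenter opened envelope 2) = (1/30) / (3/10) = 1/9.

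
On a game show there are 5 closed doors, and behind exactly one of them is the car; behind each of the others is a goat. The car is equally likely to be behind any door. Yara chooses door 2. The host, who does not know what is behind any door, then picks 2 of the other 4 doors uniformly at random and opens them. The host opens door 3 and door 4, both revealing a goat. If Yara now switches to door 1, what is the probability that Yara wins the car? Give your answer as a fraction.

1/3

Consider each possible location of the car in turn.
If it is behind any of doors 1, 2, and 5 (prior 1/5 each): the host picks exactly this set with probability 1/6 regardless, and none is the prize; weight (1/5)·(1/6) = 1/30 each.
If it is behind either of doors 3 and 4 (prior 1/5 each): that door was opened and seen not to hold the prize — ruled out; weight (1/5)·0 = 0 each.
The weights sum to 1/10.
So P(the car behind door 1 | the host opened door 3 and door 4) = (1/30) / (1/10) = 1/3.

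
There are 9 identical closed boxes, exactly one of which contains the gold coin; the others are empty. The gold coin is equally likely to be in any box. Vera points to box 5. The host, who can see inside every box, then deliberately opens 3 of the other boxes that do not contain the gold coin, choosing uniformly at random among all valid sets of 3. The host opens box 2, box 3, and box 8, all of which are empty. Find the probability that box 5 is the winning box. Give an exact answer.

1/9

Apply Bayes' rule, conditioning on where the gold coin actually is.
If it is in any of boxes 1, 4, 6, 7, and 9 (prior 1/9 each): the host has 35 equally likely choices, so probability 1/35; weight (1/9)·(1/35) = 1/315 each.
If it is in any of boxes 2, 3, and 8 (prior 1/9 each): that box was opened and seen not to hold the prize — ruled out; weight (1/9)·0 = 0 each.
If it is in box 5 (prior 1/9): the host has 56 equally likely choices, so probability 1/56; weight (1/9)·(1/56) = 1/504.
The weights sum to 1/56.
So P(the gold coin in box 5 | the host opened box 2, box 3, and box 8) = (1/504) / (1/56) = 1/9.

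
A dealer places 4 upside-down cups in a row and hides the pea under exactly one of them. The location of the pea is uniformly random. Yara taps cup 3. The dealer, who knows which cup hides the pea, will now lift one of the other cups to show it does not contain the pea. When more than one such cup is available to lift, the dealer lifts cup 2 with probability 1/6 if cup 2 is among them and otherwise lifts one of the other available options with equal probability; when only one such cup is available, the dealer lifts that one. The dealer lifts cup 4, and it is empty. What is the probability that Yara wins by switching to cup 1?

Consider each possible location of the pea in turn.
If it is under cup 1 (prior 1/4): cup 2 is available but not opened, probability 5/6; weight (1/4)·(5/6) = 5/24.
If it is under cup 2 (prior 1/4): cup 2 holds the prize so is unavailable; the dealer chooses uniformly among the 2 others, probability 1/2; weight (1/4)·(1/2) = 1/8.
If it is under cup 3 (prior 1/4): cup 2 is available but not opened; cup 4 gets probability (1 − 1/6)/2 = 5/12; weight (1/4)·(5/12) = 5/48.
If it is under cup 4 (prior 1/4): the dealer opened cup 4, so this case is ruled out; weight (1/4)·0 = 0.
The weights sum to 7/16.
So P(the pea under cup 1 | the dealer opened cup 4) = (5/24) / (7/16) = 10/21.

10/21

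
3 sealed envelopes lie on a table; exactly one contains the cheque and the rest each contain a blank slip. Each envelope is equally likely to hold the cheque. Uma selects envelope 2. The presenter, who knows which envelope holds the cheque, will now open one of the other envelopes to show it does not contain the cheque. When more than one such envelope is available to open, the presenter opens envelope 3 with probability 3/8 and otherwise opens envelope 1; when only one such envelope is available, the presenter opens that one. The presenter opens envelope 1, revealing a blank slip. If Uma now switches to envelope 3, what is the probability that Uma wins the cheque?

Apply Bayes' rule, conditioning on where the cheque actually is.
If it is in envelope 1 (prior 1/3): the presenter opened envelope 1, so this case is ruled out; weight (1/3)·0 = 0.
If it is in envelope 2 (prior 1/3): envelope 3 is available but not opened, probability 5/8; weight (1/3)·(5/8) = 5/24.
If it is in envelope 3 (prior 1/3): only envelope 1 is available, probability 1; weight (1/3)·1 = 1/3.
The weights sum to 13/24.
So P(the cheque in envelope 3 | the presenter opened envelope 1) = (1/3) / (13/24) = 8/13.

8/13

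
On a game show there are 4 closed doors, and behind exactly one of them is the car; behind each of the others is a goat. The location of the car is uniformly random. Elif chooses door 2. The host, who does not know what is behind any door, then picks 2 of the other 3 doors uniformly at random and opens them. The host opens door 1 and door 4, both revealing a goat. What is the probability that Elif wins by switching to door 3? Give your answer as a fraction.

Consider each possible location of the car in turn.
If it is behind either of doors 1 and 4 (prior 1/4 each): that door was opened and seen not to hold the prize — ruled out; weight (1/4)·0 = 0 each.
If it is behind either of doors 2 and 3 (prior 1/4 each): the host picks exactly this set with probability 1/3 regardless, and none is the prize; weight (1/4)·(1/3) = 1/12 each.
The weights sum to 1/6.
So P(the car behind door 3 | the host opened door 1 and door 4) = (1/12) / (1/6) = 1/2.

1/2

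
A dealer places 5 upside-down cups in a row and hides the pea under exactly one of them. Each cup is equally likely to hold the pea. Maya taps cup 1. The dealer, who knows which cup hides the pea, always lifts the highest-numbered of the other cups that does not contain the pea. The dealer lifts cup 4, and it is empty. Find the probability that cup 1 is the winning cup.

0

Apply Bayes' rule, conditioning on where the pea actually is.
If it is under any of cups 1, 2, and 3 (prior 1/5 each): the dealer would have opened cup 5 instead, probability 0; weight (1/5)·0 = 0 each.
If it is under cup 4 (prior 1/5): the dealer opened cup 4, so this case is ruled out; weight (1/5)·0 = 0.
If it is under cup 5 (prior 1/5): cup 4 is the highest-numbered option available, probability 1; weight (1/5)·1 = 1/5.
The weights sum to 1/5.
So P(the pea under cup 1 | the dealer opened cup 4) = 0 / (1/5) = 0.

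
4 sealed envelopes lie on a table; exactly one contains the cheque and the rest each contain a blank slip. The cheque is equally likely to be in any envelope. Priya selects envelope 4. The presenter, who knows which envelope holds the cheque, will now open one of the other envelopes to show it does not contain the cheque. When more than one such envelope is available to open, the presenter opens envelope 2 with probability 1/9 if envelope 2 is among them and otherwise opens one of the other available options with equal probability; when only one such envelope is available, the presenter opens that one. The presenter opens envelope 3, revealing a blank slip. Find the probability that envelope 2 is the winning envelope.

Apply Bayes' rule, conditioning on where the cheque actually is.
If it is in envelope 1 (prior 1/4): envelope 2 is available but not opened, probability 8/9; weight (1/4)·(8/9) = 2/9.
If it is in envelope 2 (prior 1/4): envelope 2 holds the prize so is unavailable; the presenter chooses uniformly among the 2 others, probability 1/2; weight (1/4)·(1/2) = 1/8.
If it is in envelope 3 (prior 1/4): the presenter opened envelope 3, so this case is ruled out; weight (1/4)·0 = 0.
If it is in envelope 4 (prior 1/4): envelope 2 is available but not opened; envelope 3 gets probability (1 − 1/9)/2 = 4/9; weight (1/4)·(4/9) = 1/9.
The weights sum to 11/24.
So P(the cheque in envelope 2 | the presenter opened envelope 3) = (1/8) / (11/24) = 3/11.

3/11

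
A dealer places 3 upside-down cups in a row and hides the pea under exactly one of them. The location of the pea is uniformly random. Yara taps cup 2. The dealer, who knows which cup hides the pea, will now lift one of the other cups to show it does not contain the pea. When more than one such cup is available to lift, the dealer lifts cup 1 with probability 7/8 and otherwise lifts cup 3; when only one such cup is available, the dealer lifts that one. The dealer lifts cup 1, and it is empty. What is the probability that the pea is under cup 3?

8/15

Consider each possible location of the pea in turn.
If it is under cup 1 (prior 1/3): the dealer opened cup 1, so this case is ruled out; weight (1/3)·0 = 0.
If it is under cup 2 (prior 1/3): cup 1 is available, opened with probability 7/8; weight (1/3)·(7/8) = 7/24.
If it is under cup 3 (prior 1/3): only cup 1 is available, probability 1; weight (1/3)·1 = 1/3.
The weights sum to 5/8.
So P(the pea under cup 3 | the dealer opened cup 1) = (1/3) / (5/8) = 8/15.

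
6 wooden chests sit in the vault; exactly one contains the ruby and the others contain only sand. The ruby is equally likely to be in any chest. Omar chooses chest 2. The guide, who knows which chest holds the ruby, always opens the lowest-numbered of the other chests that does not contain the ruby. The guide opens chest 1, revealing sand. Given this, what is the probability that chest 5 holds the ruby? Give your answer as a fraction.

1/5

Consider each possible location of the ruby in turn.
If it is in chest 1 (prior 1/6): the guide opened chest 1, so this case is ruled out; weight (1/6)·0 = 0.
If it is in any of chests 2, 3, 4, 5, and 6 (prior 1/6 each): chest 1 is the lowest-numbered option available, probability 1; weight (1/6)·1 = 1/6 each.
The weights sum to 5/6.
So P(the ruby in chest 5 | the guide opened chest 1) = (1/6) / (5/6) = 1/5.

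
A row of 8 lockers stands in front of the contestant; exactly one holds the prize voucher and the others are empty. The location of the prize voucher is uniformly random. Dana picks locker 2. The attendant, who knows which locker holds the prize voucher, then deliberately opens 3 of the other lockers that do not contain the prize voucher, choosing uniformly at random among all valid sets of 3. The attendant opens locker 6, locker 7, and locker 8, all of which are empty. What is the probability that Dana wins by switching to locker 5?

7/32

Condition on the true location of the prize voucher.
If it is in any of lockers 1, 3, 4, and 5 (prior 1/8 each): the attendant has 20 equally likely choices, so probability 1/20; weight (1/8)·(1/20) = 1/160 each.
If it is in locker 2 (prior 1/8): the attendant has 35 equally likely choices, so probability 1/35; weight (1/8)·(1/35) = 1/280.
If it is in any of lockers 6, 7, and 8 (prior 1/8 each): that locker was opened and seen not to hold the prize — ruled out; weight (1/8)·0 = 0 each.
The weights sum to 1/35.
So P(the prize voucher in locker 5 | the attendant opened locker 6, locker 7, and locker 8) = (1/160) / (1/35) = 7/32.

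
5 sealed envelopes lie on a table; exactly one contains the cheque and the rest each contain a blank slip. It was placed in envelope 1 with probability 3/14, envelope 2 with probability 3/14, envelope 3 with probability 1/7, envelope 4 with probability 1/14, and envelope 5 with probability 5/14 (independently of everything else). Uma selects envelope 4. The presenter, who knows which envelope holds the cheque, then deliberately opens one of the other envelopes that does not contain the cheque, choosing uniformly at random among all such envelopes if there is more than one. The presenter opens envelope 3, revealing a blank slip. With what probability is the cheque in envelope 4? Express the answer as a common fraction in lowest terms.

Consider each possible location of the cheque in turn.
If it is in either of envelopes 1 and 2 (prior 3/14 each): the presenter has 3 equally likely choices, so probability 1/3; weight (3/14)·(1/3) = 1/14 each.
If it is in envelope 3 (prior 1/7): the presenter opened envelope 3, so this case is ruled out; weight (1/7)·0 = 0.
If it is in envelope 4 (prior 1/14): the presenter has 4 equally likely choices, so probability 1/4; weight (1/14)·(1/4) = 1/56.
If it is in envelope 5 (prior 5/14): the presenter has 3 equally likely choices, so probability 1/3; weight (5/14)·(1/3) = 5/42.
The weights sum to 47/168.
So P(the cheque in envelope 4 | the presenter opened envelope 3) = (1/56) / (47/168) = 3/47.

3/47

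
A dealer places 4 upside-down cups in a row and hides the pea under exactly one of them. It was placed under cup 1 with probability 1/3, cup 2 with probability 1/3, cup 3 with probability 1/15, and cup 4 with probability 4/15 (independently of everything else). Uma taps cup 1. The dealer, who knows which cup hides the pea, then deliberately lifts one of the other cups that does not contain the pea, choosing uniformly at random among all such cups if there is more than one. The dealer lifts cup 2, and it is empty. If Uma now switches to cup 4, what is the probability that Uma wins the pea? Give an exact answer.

Condition on the true location of the pea.
If it is under cup 1 (prior 1/3): the dealer has 3 equally likely choices, so probability 1/3; weight (1/3)·(1/3) = 1/9.
If it is under cup 2 (prior 1/3): the dealer opened cup 2, so this case is ruled out; weight (1/3)·0 = 0.
If it is under cup 3 (prior 1/15): the dealer has 2 equally likely choices, so probability 1/2; weight (1/15)·(1/2) = 1/30.
If it is under cup 4 (prior 4/15): the dealer has 2 equally likely choices, so probability 1/2; weight (4/15)·(1/2) = 2/15.
The weights sum to 5/18.
So P(the pea under cup 4 | the dealer opened cup 2) = (2/15) / (5/18) = 12/25.

12/25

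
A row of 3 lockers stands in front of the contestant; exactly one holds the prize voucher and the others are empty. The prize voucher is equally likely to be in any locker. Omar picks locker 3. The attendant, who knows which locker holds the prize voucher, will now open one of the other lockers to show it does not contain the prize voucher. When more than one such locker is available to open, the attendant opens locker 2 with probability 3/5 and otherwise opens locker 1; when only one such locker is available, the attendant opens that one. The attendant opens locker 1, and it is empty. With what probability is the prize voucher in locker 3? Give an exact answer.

2/7

Apply Bayes' rule, conditioning on where the prize voucher actually is.
If it is in locker 1 (prior 1/3): the attendant opened locker 1, so this case is ruled out; weight (1/3)·0 = 0.
If it is in locker 2 (prior 1/3): only locker 1 is available, probability 1; weight (1/3)·1 = 1/3.
If it is in locker 3 (prior 1/3): locker 2 is available but not opened, probability 2/5; weight (1/3)·(2/5) = 2/15.
The weights sum to 7/15.
So P(the prize voucher in locker 3 | the attendant opened locker 1) = (2/15) / (7/15) = 2/7.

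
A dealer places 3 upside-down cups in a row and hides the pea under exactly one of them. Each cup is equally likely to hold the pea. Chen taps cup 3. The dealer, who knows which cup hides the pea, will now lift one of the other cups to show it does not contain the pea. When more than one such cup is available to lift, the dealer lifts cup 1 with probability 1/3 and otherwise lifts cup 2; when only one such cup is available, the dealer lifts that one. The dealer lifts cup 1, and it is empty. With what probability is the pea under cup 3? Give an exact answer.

Apply Bayes' rule, conditioning on where the pea actually is.
If it is under cup 1 (prior 1/3): the dealer opened cup 1, so this case is ruled out; weight (1/3)·0 = 0.
If it is under cup 2 (prior 1/3): only cup 1 is available, probability 1; weight (1/3)·1 = 1/3.
If it is under cup 3 (prior 1/3): cup 1 is available, opened with probability 1/3; weight (1/3)·(1/3) = 1/9.
The weights sum to 4/9.
So P(the pea under cup 3 | the dealer opened cup 1) = (1/9) / (4/9) = 1/4.

1/4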